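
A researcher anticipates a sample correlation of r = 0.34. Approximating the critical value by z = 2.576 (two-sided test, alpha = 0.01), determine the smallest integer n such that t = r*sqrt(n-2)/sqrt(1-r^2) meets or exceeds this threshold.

r√(n−2)/√(1−r²) ≥ 2.576  ⇔  n−2 ≥ (2.576)²·(1−r²)/r²
(1−r²)/r² = (1−0.1156)/0.1156 = 7.6505
n ≥ 2 + 6.635776·7.6505 = 2 + 50.7670 = 52.7670
⌈52.7670⌉ = 53

53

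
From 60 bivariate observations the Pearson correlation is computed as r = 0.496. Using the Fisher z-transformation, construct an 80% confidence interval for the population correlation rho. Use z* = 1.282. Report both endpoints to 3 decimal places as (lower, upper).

Fisher z: z_r = atanh(r) = ½·ln((1+0.496)/(1−0.496)) = 0.543987
SE(z) = 1/√(n−3) = 1/√57 = 0.132453
80% ⇒ z* = 1.282; margin = 1.282·0.132453 = 0.169805
CI on z-scale: (0.374182, 0.713792)
Back-transform: tanh(0.374182) = 0.357644, tanh(0.713792) = 0.613049

(0.358, 0.613)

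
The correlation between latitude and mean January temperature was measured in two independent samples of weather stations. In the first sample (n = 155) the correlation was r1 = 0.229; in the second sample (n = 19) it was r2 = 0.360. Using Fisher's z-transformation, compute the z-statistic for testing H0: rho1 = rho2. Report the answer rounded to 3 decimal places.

Fisher z-transforms: z1 = atanh(0.229) = 0.233134, z2 = atanh(0.360) = 0.376886; difference d = -0.143752
Var(d) = 1/152 + 1/16 = 0.0065789 + 0.0625000 = 0.0690789
z = d/√Var(d) = -0.143752 / √0.0690789 = -0.143752 / 0.262829 = -0.547

-0.547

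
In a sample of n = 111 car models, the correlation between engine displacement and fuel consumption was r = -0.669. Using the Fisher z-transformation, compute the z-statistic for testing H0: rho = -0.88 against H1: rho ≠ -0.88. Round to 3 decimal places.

5.891

z_r = atanh(-0.669) = -0.808931,  z_0 = atanh(-0.88) = -1.375768
SE = 1/√(n−3) = 1/√108 = 0.096225
z = (z_r − z_0)/SE = (-0.808931 − (-1.375768)) / 0.096225 = 0.566837 / 0.096225 = 5.891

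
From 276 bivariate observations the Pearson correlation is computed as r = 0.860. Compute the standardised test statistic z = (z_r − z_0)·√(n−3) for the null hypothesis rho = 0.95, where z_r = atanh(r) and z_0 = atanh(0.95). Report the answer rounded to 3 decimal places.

-8.896

z_r = atanh(0.860) = 1.293345,  z_0 = atanh(0.95) = 1.831781
SE = 1/√(n−3) = 1/√273 = 0.060523
z = (z_r − z_0)/SE = (1.293345 − 1.831781) / 0.060523 = -0.538436 / 0.060523 = -8.896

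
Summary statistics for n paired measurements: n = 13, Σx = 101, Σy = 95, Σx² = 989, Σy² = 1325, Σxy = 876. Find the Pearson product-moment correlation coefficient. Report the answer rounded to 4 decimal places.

0.3842

S_xy = nΣxy − ΣxΣy = 13·876 − 101·95 = 11388 − 9595 = 1793
S_xx = nΣx² − (Σx)² = 13·989 − 101² = 12857 − 10201 = 2656
S_yy = nΣy² − (Σy)² = 13·1325 − 95² = 17225 − 9025 = 8200
r = S_xy / √(S_xx·S_yy) = 1793 / √(2656·8200) = 1793 / √21779200 = 1793 / 4666.8190 = 0.3842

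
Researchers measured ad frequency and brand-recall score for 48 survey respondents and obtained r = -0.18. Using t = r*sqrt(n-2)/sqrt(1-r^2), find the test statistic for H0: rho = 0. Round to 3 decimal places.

1 − r² = 1 − 0.0324 = 0.9676;  √(1−r²) = 0.983667
√(n−2) = √46 = 6.782330
t = r·√(n−2)/√(1−r²) = -0.18 · 6.782330 / 0.983667 = -1.241

-1.241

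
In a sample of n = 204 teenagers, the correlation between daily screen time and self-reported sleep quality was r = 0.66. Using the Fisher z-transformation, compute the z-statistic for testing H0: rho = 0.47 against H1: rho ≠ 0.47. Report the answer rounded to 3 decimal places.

z_r = atanh(0.66) = 0.792814,  z_0 = atanh(0.47) = 0.510070
SE = 1/√(n−3) = 1/√201 = 0.070535
z = (z_r − z_0)/SE = (0.792814 − 0.510070) / 0.070535 = 0.282744 / 0.070535 = 4.009

4.009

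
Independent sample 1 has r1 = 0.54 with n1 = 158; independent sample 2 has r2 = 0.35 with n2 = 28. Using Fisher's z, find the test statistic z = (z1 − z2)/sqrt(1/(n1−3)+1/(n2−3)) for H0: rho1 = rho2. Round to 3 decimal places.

z1 = atanh(0.54) = 0.604156,  z2 = atanh(0.35) = 0.365444
SE = √(1/(n1−3) + 1/(n2−3)) = √(1/155 + 1/25) = √(0.0064516 + 0.0400000) = √0.0464516 = 0.215526
z = (z1 − z2)/SE = (0.604156 − 0.365444) / 0.215526 = 0.238712 / 0.215526 = 1.108

1.108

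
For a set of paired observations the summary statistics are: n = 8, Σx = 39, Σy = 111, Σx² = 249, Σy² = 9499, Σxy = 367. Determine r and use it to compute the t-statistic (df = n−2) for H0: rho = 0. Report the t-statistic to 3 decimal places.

Numerator: nΣxy − (Σx)(Σy) = 8·367 − (39)(111) = -1393
Denominator: √[(nΣx²−(Σx)²)(nΣy²−(Σy)²)]
  nΣx²−(Σx)² = 8·249 − 1521 = 471;  nΣy²−(Σy)² = 8·9499 − 12321 = 63671
  √(471·63671) = √29989041 = 5476.2251
r = -1393 / 5476.2251 = -0.2544
t = r·√(n−2)/√(1−r²) = -0.2544·√6 / √(1−0.064719) = -0.623150 / 0.967099 = -0.644

-0.644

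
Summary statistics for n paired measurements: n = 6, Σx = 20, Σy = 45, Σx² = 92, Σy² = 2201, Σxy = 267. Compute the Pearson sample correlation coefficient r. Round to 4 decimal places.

S_xy = nΣxy − ΣxΣy = 6·267 − 20·45 = 1602 − 900 = 702
S_xx = nΣx² − (Σx)² = 6·92 − 20² = 552 − 400 = 152
S_yy = nΣy² − (Σy)² = 6·2201 − 45² = 13206 − 2025 = 11181
r = S_xy / √(S_xx·S_yy) = 702 / √(152·11181) = 702 / √1699512 = 702 / 1303.6533 = 0.5385

0.5385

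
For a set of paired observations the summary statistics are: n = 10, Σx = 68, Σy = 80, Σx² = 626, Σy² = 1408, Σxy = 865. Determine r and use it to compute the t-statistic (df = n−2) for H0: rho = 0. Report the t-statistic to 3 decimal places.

6.039

Numerator: nΣxy − (Σx)(Σy) = 10·865 − (68)(80) = 3210
Denominator: √[(nΣx²−(Σx)²)(nΣy²−(Σy)²)]
  nΣx²−(Σx)² = 10·626 − 4624 = 1636;  nΣy²−(Σy)² = 10·1408 − 6400 = 7680
  √(1636·7680) = √12564480 = 3544.6410
r = 3210 / 3544.6410 = 0.9056
t = r·√(n−2)/√(1−r²) = 0.9056·√8 / √(1−0.820111) = 2.561424 / 0.424133 = 6.039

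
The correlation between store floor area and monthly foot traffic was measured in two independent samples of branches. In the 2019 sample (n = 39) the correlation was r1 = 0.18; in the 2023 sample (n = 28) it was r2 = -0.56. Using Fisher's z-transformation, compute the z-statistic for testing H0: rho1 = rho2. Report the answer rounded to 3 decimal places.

Fisher z-transforms: z1 = atanh(0.18) = 0.181983, z2 = atanh(-0.56) = -0.632833; difference d = 0.814816
Var(d) = 1/36 + 1/25 = 0.0277778 + 0.0400000 = 0.0677778
z = d/√Var(d) = 0.814816 / √0.0677778 = 0.814816 / 0.260342 = 3.130

3.130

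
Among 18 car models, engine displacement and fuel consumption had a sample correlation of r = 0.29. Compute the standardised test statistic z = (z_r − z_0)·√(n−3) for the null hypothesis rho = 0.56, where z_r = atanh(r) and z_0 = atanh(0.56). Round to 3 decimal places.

-1.295

z_r = atanh(0.29) = 0.298566,  z_0 = atanh(0.56) = 0.632833
SE = 1/√(n−3) = 1/√15 = 0.258199
z = (z_r − z_0)/SE = (0.298566 − 0.632833) / 0.258199 = -0.334267 / 0.258199 = -1.295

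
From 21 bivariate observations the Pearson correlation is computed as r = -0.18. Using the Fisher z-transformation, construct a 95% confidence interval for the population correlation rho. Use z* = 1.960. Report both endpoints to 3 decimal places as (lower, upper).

Fisher z: z_r = atanh(r) = ½·ln((1+(-0.18))/(1−(-0.18))) = -0.181983
SE(z) = 1/√(n−3) = 1/√18 = 0.235702
95% ⇒ z* = 1.960; margin = 1.960·0.235702 = 0.461976
CI on z-scale: (-0.643959, 0.279993)
Back-transform: tanh(-0.643959) = -0.567589, tanh(0.279993) = 0.272899

(-0.568, 0.273)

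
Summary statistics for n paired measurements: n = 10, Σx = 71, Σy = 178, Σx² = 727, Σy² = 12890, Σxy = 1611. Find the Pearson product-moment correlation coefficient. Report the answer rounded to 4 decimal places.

Numerator: nΣxy − (Σx)(Σy) = 10·1611 − (71)(178) = 3472
Denominator: √[(nΣx²−(Σx)²)(nΣy²−(Σy)²)]
  nΣx²−(Σx)² = 10·727 − 5041 = 2229;  nΣy²−(Σy)² = 10·12890 − 31684 = 97216
  √(2229·97216) = √216694464 = 14720.5456
r = 3472 / 14720.5456 = 0.2359

0.2359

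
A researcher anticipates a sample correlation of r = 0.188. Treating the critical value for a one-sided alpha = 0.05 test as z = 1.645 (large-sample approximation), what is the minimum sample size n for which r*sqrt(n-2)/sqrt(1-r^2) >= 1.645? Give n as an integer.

76

r√(n−2)/√(1−r²) ≥ 1.645  ⇔  n−2 ≥ (1.645)²·(1−r²)/r²
(1−r²)/r² = (1−0.035344)/0.035344 = 27.2933
n ≥ 2 + 2.706025·27.2933 = 2 + 73.8564 = 75.8564
⌈75.8564⌉ = 76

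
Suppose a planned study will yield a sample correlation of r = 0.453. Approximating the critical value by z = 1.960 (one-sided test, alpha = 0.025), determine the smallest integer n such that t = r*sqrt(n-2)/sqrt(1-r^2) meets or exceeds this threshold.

17

Need r·√(n−2)/√(1−r²) ≥ 1.960
√(n−2) ≥ 1.960·√(1−0.205209) / 0.453 = 1.960·0.891511 / 0.453 = 3.8573
n−2 ≥ 14.8788  ⇒  n ≥ 16.8788
Smallest integer n = 17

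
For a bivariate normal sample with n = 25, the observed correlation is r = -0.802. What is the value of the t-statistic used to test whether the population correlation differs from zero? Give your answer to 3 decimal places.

t = r·√(n−2) / √(1−r²) with r = -0.802, n = 25
  = -0.802·√23 / √(1 − 0.643204)
  = -0.802·4.795832 / 0.597324
  = -3.846257 / 0.597324 = -6.439

-6.439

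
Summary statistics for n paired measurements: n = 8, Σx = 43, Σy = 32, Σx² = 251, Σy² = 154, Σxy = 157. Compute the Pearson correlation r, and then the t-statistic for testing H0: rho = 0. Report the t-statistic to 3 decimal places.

Numerator: nΣxy − (Σx)(Σy) = 8·157 − (43)(32) = -120
Denominator: √[(nΣx²−(Σx)²)(nΣy²−(Σy)²)]
  nΣx²−(Σx)² = 8·251 − 1849 = 159;  nΣy²−(Σy)² = 8·154 − 1024 = 208
  √(159·208) = √33072 = 181.8571
r = -120 / 181.8571 = -0.6599
t = r·√(n−2)/√(1−r²) = -0.6599·√6 / √(1−0.435468) = -1.616418 / 0.751353 = -2.151

-2.151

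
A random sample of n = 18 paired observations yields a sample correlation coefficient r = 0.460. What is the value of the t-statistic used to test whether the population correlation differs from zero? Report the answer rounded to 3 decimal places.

2.072

1 − r² = 1 − 0.211600 = 0.788400;  √(1−r²) = 0.887919
√(n−2) = √16 = 4.000000
t = r·√(n−2)/√(1−r²) = 0.460 · 4.000000 / 0.887919 = 2.072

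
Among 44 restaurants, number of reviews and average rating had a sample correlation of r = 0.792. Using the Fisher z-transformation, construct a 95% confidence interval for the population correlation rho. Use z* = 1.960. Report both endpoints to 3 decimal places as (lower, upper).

z_r = atanh(0.792) = 1.076775;  SE = 1/√(n−3) = 1/√41 = 0.156174
z-limits: 1.076775 ± 1.960·0.156174 = 1.076775 ± 0.306101 = [0.770674, 1.382876]
ρ-limits: (tanh 0.770674, tanh 1.382876) = (0.647, 0.882)

(0.647, 0.882)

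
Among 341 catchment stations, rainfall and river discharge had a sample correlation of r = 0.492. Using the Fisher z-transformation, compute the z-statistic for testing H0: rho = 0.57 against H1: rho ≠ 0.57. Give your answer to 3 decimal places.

-2.001

Fisher z: atanh(0.492) = 0.538696, atanh(0.57) = 0.647523
z = (z_r − z_0)·√(n−3) = (0.538696 − 0.647523)·√338 = -0.108827 · 18.384776 = -2.001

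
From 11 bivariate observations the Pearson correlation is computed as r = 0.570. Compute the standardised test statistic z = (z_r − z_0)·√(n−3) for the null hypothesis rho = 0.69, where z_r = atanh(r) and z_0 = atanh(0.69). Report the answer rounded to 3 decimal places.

Fisher z: atanh(0.570) = 0.647523, atanh(0.69) = 0.847956
z = (z_r − z_0)·√(n−3) = (0.647523 − 0.847956)·√8 = -0.200433 · 2.828427 = -0.567

-0.567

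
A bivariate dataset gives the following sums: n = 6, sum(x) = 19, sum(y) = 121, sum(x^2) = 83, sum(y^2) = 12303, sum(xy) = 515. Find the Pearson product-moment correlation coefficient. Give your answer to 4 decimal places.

0.2778

S_xy = nΣxy − ΣxΣy = 6·515 − 19·121 = 3090 − 2299 = 791
S_xx = nΣx² − (Σx)² = 6·83 − 19² = 498 − 361 = 137
S_yy = nΣy² − (Σy)² = 6·12303 − 121² = 73818 − 14641 = 59177
r = S_xy / √(S_xx·S_yy) = 791 / √(137·59177) = 791 / √8107249 = 791 / 2847.3231 = 0.2778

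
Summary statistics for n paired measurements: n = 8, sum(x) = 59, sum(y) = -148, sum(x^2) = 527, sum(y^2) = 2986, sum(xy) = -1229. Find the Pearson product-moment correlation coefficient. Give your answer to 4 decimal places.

-0.9109

Numerator: nΣxy − (Σx)(Σy) = 8·(-1229) − (59)(-148) = -1100
Denominator: √[(nΣx²−(Σx)²)(nΣy²−(Σy)²)]
  nΣx²−(Σx)² = 8·527 − 3481 = 735;  nΣy²−(Σy)² = 8·2986 − 21904 = 1984
  √(735·1984) = √1458240 = 1207.5761
r = -1100 / 1207.5761 = -0.9109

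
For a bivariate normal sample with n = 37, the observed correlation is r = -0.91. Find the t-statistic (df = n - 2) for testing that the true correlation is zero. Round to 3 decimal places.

t = r·√(n−2) / √(1−r²) with r = -0.91, n = 37
  = -0.91·√35 / √(1 − 0.8281)
  = -0.91·5.916080 / 0.414608
  = -5.383633 / 0.414608 = -12.985

-12.985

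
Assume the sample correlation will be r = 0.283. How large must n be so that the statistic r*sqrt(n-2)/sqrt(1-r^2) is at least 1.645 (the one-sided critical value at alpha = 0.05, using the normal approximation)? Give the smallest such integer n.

Need r·√(n−2)/√(1−r²) ≥ 1.645
√(n−2) ≥ 1.645·√(1−0.080089) / 0.283 = 1.645·0.959120 / 0.283 = 5.5751
n−2 ≥ 31.0817  ⇒  n ≥ 33.0817
Smallest integer n = 34

34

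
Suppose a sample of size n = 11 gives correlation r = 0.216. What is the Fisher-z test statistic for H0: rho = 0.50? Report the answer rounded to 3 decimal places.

-0.933

z_r = atanh(0.216) = 0.219457,  z_0 = atanh(0.50) = 0.549306
SE = 1/√(n−3) = 1/√8 = 0.353553
z = (z_r − z_0)/SE = (0.219457 − 0.549306) / 0.353553 = -0.329849 / 0.353553 = -0.933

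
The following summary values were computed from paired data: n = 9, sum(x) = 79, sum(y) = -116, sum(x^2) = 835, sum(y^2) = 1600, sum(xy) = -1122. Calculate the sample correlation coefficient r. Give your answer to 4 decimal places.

-0.8517

S_xy = nΣxy − ΣxΣy = 9·(-1122) − 79·(-116) = -10098 − (-9164) = -934
S_xx = nΣx² − (Σx)² = 9·835 − 79² = 7515 − 6241 = 1274
S_yy = nΣy² − (Σy)² = 9·1600 − (-116)² = 14400 − 13456 = 944
r = S_xy / √(S_xx·S_yy) = -934 / √(1274·944) = -934 / √1202656 = -934 / 1096.6567 = -0.8517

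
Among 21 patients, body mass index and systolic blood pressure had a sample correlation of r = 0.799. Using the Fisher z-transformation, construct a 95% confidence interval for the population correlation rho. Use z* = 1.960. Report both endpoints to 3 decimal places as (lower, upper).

(0.561, 0.915)

z_r = atanh(0.799) = 1.095841;  SE = 1/√(n−3) = 1/√18 = 0.235702
z-limits: 1.095841 ± 1.960·0.235702 = 1.095841 ± 0.461976 = [0.633865, 1.557817]
ρ-limits: (tanh 0.633865, tanh 1.557817) = (0.561, 0.915)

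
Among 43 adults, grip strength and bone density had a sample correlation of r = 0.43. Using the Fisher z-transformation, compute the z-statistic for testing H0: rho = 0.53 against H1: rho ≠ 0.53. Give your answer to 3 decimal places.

z_r = atanh(0.43) = 0.459897,  z_0 = atanh(0.53) = 0.590145
SE = 1/√(n−3) = 1/√40 = 0.158114
z = (z_r − z_0)/SE = (0.459897 − 0.590145) / 0.158114 = -0.130248 / 0.158114 = -0.824

-0.824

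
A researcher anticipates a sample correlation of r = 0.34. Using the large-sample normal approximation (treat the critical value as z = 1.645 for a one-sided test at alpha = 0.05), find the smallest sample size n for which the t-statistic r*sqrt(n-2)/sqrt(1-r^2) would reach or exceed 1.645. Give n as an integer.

r√(n−2)/√(1−r²) ≥ 1.645  ⇔  n−2 ≥ (1.645)²·(1−r²)/r²
(1−r²)/r² = (1−0.1156)/0.1156 = 7.6505
n ≥ 2 + 2.706025·7.6505 = 2 + 20.7024 = 22.7024
⌈22.7024⌉ = 23

23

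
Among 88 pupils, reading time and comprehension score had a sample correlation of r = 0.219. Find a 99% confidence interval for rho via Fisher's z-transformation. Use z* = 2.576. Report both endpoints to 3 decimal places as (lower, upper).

(-0.057, 0.464)

Fisher z: z_r = atanh(r) = ½·ln((1+0.219)/(1−0.219)) = 0.222605
SE(z) = 1/√(n−3) = 1/√85 = 0.108465
99% ⇒ z* = 2.576; margin = 2.576·0.108465 = 0.279406
CI on z-scale: (-0.056801, 0.502011)
Back-transform: tanh(-0.056801) = -0.056740, tanh(0.502011) = 0.463697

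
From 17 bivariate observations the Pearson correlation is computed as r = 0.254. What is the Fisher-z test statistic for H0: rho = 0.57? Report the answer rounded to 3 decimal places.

Fisher z: atanh(0.254) = 0.259684, atanh(0.57) = 0.647523
z = (z_r − z_0)·√(n−3) = (0.259684 − 0.647523)·√14 = -0.387839 · 3.741657 = -1.451

-1.451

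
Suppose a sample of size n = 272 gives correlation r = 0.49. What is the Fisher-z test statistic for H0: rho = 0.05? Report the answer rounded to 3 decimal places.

7.971

Fisher z: atanh(0.49) = 0.536060, atanh(0.05) = 0.050042
z = (z_r − z_0)·√(n−3) = (0.536060 − 0.050042)·√269 = 0.486018 · 16.401219 = 7.971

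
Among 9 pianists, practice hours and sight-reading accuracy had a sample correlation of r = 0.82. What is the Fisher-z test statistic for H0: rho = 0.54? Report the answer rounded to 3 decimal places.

Fisher z: atanh(0.82) = 1.156817, atanh(0.54) = 0.604156
z = (z_r − z_0)·√(n−3) = (1.156817 − 0.604156)·√6 = 0.552661 · 2.449490 = 1.354

1.354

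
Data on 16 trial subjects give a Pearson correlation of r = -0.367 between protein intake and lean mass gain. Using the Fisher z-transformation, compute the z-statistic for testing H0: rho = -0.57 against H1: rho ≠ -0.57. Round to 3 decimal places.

z_r = atanh(-0.367) = -0.384952,  z_0 = atanh(-0.57) = -0.647523
SE = 1/√(n−3) = 1/√13 = 0.277350
z = (z_r − z_0)/SE = (-0.384952 − (-0.647523)) / 0.277350 = 0.262571 / 0.277350 = 0.947

0.947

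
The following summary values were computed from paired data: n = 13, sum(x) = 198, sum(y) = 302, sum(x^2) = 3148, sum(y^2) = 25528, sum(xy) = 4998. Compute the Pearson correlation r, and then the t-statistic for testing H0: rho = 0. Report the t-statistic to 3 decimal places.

0.873

S_xy = nΣxy − ΣxΣy = 13·4998 − 198·302 = 64974 − 59796 = 5178
S_xx = nΣx² − (Σx)² = 13·3148 − 198² = 40924 − 39204 = 1720
S_yy = nΣy² − (Σy)² = 13·25528 − 302² = 331864 − 91204 = 240660
r = S_xy / √(S_xx·S_yy) = 5178 / √(1720·240660) = 5178 / √413935200 = 5178 / 20345.3975 = 0.2545
t = r·√(n−2)/√(1−r²) = 0.2545·√11 / √(1−0.064770) = 0.844081 / 0.967073 = 0.873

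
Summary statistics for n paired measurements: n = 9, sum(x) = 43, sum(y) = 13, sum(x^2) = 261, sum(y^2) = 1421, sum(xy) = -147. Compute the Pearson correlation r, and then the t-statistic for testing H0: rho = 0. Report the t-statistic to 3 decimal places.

Numerator: nΣxy − (Σx)(Σy) = 9·(-147) − (43)(13) = -1882
Denominator: √[(nΣx²−(Σx)²)(nΣy²−(Σy)²)]
  nΣx²−(Σx)² = 9·261 − 1849 = 500;  nΣy²−(Σy)² = 9·1421 − 169 = 12620
  √(500·12620) = √6310000 = 2511.9713
r = -1882 / 2511.9713 = -0.7492
t = r·√(n−2)/√(1−r²) = -0.7492·√7 / √(1−0.561301) = -1.982197 / 0.662344 = -2.993

-2.993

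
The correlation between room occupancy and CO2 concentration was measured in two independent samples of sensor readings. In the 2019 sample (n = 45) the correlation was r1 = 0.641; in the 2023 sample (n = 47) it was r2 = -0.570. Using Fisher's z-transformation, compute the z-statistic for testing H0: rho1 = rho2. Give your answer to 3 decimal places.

Fisher z-transforms: z1 = atanh(0.641) = 0.759869, z2 = atanh(-0.570) = -0.647523; difference d = 1.407392
Var(d) = 1/42 + 1/44 = 0.0238095 + 0.0227273 = 0.0465368
z = d/√Var(d) = 1.407392 / √0.0465368 = 1.407392 / 0.215724 = 6.524

6.524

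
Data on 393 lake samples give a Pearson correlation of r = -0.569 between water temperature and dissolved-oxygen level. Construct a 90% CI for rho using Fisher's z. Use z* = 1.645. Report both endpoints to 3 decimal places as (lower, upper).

(-0.623, -0.510)

z_r = atanh(-0.569) = -0.646043;  SE = 1/√(n−3) = 1/√390 = 0.050637
z-limits: -0.646043 ± 1.645·0.050637 = -0.646043 ± 0.083298 = [-0.729341, -0.562745]
ρ-limits: (tanh -0.729341, tanh -0.562745) = (-0.623, -0.510)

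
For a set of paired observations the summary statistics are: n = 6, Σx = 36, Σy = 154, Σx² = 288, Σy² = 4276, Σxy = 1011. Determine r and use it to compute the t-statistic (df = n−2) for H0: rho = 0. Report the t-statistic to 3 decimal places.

Numerator: nΣxy − (Σx)(Σy) = 6·1011 − (36)(154) = 522
Denominator: √[(nΣx²−(Σx)²)(nΣy²−(Σy)²)]
  nΣx²−(Σx)² = 6·288 − 1296 = 432;  nΣy²−(Σy)² = 6·4276 − 23716 = 1940
  √(432·1940) = √838080 = 915.4671
r = 522 / 915.4671 = 0.5702
t = r·√(n−2)/√(1−r²) = 0.5702·√4 / √(1−0.325128) = 1.140400 / 0.821506 = 1.388

1.388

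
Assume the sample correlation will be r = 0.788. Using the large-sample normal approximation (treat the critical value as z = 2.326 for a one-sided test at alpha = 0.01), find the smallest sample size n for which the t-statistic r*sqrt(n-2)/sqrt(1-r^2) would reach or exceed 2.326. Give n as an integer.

Need r·√(n−2)/√(1−r²) ≥ 2.326
√(n−2) ≥ 2.326·√(1−0.620944) / 0.788 = 2.326·0.615675 / 0.788 = 1.8173
n−2 ≥ 3.3026  ⇒  n ≥ 5.3026
Smallest integer n = 6

6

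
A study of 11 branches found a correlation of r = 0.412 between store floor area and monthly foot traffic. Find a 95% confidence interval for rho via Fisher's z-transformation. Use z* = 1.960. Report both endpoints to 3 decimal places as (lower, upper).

Fisher z: z_r = atanh(r) = ½·ln((1+0.412)/(1−0.412)) = 0.438018
SE(z) = 1/√(n−3) = 1/√8 = 0.353553
95% ⇒ z* = 1.960; margin = 1.960·0.353553 = 0.692964
CI on z-scale: (-0.254946, 1.130982)
Back-transform: tanh(-0.254946) = -0.249562, tanh(1.130982) = 0.811355

(-0.250, 0.811)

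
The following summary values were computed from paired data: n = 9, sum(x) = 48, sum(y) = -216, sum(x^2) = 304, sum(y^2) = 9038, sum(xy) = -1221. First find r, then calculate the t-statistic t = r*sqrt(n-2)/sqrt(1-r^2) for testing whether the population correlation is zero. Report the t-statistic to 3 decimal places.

-0.430

Numerator: nΣxy − (Σx)(Σy) = 9·(-1221) − (48)(-216) = -621
Denominator: √[(nΣx²−(Σx)²)(nΣy²−(Σy)²)]
  nΣx²−(Σx)² = 9·304 − 2304 = 432;  nΣy²−(Σy)² = 9·9038 − 46656 = 34686
  √(432·34686) = √14984352 = 3870.9627
r = -621 / 3870.9627 = -0.1604
t = r·√(n−2)/√(1−r²) = -0.1604·√7 / √(1−0.025728) = -0.424379 / 0.987052 = -0.430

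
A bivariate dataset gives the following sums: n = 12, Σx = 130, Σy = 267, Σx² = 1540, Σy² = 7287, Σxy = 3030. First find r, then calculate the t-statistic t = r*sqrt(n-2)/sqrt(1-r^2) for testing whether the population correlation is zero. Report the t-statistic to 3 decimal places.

1.093

S_xy = nΣxy − ΣxΣy = 12·3030 − 130·267 = 36360 − 34710 = 1650
S_xx = nΣx² − (Σx)² = 12·1540 − 130² = 18480 − 16900 = 1580
S_yy = nΣy² − (Σy)² = 12·7287 − 267² = 87444 − 71289 = 16155
r = S_xy / √(S_xx·S_yy) = 1650 / √(1580·16155) = 1650 / √25524900 = 1650 / 5052.2173 = 0.3266
t = r·√(n−2)/√(1−r²) = 0.3266·√10 / √(1−0.106668) = 1.032800 / 0.945162 = 1.093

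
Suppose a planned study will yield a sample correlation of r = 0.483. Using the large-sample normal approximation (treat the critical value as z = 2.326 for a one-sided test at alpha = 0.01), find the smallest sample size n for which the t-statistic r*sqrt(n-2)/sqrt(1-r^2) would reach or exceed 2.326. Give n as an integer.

20

Need r·√(n−2)/√(1−r²) ≥ 2.326
√(n−2) ≥ 2.326·√(1−0.233289) / 0.483 = 2.326·0.875620 / 0.483 = 4.2168
n−2 ≥ 17.7814  ⇒  n ≥ 19.7814
Smallest integer n = 20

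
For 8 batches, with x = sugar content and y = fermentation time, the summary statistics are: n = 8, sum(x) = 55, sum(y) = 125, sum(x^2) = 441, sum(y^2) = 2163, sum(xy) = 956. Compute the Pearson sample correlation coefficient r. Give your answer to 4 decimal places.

Numerator: nΣxy − (Σx)(Σy) = 8·956 − (55)(125) = 773
Denominator: √[(nΣx²−(Σx)²)(nΣy²−(Σy)²)]
  nΣx²−(Σx)² = 8·441 − 3025 = 503;  nΣy²−(Σy)² = 8·2163 − 15625 = 1679
  √(503·1679) = √844537 = 918.9869
r = 773 / 918.9869 = 0.8411

0.8411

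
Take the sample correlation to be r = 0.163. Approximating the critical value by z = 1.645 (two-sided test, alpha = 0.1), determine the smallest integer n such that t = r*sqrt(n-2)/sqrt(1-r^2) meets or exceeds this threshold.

102

r√(n−2)/√(1−r²) ≥ 1.645  ⇔  n−2 ≥ (1.645)²·(1−r²)/r²
(1−r²)/r² = (1−0.026569)/0.026569 = 36.6378
n ≥ 2 + 2.706025·36.6378 = 2 + 99.1428 = 101.1428
⌈101.1428⌉ = 102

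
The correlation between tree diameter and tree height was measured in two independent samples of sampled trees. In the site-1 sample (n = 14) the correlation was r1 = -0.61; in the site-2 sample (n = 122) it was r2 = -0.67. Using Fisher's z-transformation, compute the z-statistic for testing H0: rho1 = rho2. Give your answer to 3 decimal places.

z1 = atanh(-0.61) = -0.708921,  z2 = atanh(-0.67) = -0.810743
SE = √(1/(n1−3) + 1/(n2−3)) = √(1/11 + 1/119) = √(0.0909091 + 0.0084034) = √0.0993125 = 0.315139
z = (z1 − z2)/SE = (-0.708921 − (-0.810743)) / 0.315139 = 0.101822 / 0.315139 = 0.323

0.323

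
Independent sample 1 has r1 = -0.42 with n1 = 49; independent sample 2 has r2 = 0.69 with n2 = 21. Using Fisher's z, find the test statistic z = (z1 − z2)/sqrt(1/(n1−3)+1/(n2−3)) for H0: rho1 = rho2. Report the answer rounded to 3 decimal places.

Fisher z-transforms: z1 = atanh(-0.42) = -0.447692, z2 = atanh(0.69) = 0.847956; difference d = -1.295648
Var(d) = 1/46 + 1/18 = 0.0217391 + 0.0555556 = 0.0772947
z = d/√Var(d) = -1.295648 / √0.0772947 = -1.295648 / 0.278019 = -4.660

-4.660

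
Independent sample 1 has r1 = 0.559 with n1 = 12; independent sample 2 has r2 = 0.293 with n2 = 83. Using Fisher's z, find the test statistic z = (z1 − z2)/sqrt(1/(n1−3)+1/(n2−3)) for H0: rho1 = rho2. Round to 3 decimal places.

Fisher z-transforms: z1 = atanh(0.559) = 0.631377, z2 = atanh(0.293) = 0.301845; difference d = 0.329532
Var(d) = 1/9 + 1/80 = 0.1111111 + 0.0125000 = 0.1236111
z = d/√Var(d) = 0.329532 / √0.1236111 = 0.329532 / 0.351584 = 0.937

0.937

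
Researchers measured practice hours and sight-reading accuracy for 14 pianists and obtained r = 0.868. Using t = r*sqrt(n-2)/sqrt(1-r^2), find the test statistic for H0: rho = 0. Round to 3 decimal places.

t = r·√(n−2) / √(1−r²) with r = 0.868, n = 14
  = 0.868·√12 / √(1 − 0.753424)
  = 0.868·3.464102 / 0.496564
  = 3.006841 / 0.496564 = 6.055

6.055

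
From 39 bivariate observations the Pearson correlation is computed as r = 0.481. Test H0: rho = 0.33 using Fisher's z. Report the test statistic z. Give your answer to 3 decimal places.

Fisher z: atanh(0.481) = 0.524284, atanh(0.33) = 0.342828
z = (z_r − z_0)·√(n−3) = (0.524284 − 0.342828)·√36 = 0.181456 · 6.000000 = 1.089

1.089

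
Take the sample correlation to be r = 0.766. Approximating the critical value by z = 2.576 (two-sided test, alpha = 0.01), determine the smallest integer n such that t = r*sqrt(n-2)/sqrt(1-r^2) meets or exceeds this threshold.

7

r√(n−2)/√(1−r²) ≥ 2.576  ⇔  n−2 ≥ (2.576)²·(1−r²)/r²
(1−r²)/r² = (1−0.586756)/0.586756 = 0.7043
n ≥ 2 + 6.635776·0.7043 = 2 + 4.6736 = 6.6736
⌈6.6736⌉ = 7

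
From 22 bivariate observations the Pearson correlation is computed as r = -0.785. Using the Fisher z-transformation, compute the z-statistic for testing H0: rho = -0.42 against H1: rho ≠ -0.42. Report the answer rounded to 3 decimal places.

-2.661

z_r = atanh(-0.785) = -1.058268,  z_0 = atanh(-0.42) = -0.447692
SE = 1/√(n−3) = 1/√19 = 0.229416
z = (z_r − z_0)/SE = (-1.058268 − (-0.447692)) / 0.229416 = -0.610576 / 0.229416 = -2.661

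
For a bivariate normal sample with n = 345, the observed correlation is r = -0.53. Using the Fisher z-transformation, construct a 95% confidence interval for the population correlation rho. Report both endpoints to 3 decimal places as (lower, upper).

(-0.602, -0.450)

z_r = atanh(-0.53) = -0.590145;  SE = 1/√(n−3) = 1/√342 = 0.054074
z-limits: -0.590145 ± 1.960·0.054074 = -0.590145 ± 0.105985 = [-0.696130, -0.484160]
ρ-limits: (tanh -0.696130, tanh -0.484160) = (-0.602, -0.450)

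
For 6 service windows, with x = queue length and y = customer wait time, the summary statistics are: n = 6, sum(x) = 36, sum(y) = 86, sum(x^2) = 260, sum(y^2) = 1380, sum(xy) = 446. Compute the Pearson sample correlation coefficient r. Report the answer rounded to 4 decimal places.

-0.8694

S_xy = nΣxy − ΣxΣy = 6·446 − 36·86 = 2676 − 3096 = -420
S_xx = nΣx² − (Σx)² = 6·260 − 36² = 1560 − 1296 = 264
S_yy = nΣy² − (Σy)² = 6·1380 − 86² = 8280 − 7396 = 884
r = S_xy / √(S_xx·S_yy) = -420 / √(264·884) = -420 / √233376 = -420 / 483.0901 = -0.8694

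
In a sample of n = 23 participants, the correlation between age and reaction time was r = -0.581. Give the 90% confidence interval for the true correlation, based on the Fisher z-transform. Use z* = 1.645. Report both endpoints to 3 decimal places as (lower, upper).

Fisher z: z_r = atanh(r) = ½·ln((1+(-0.581))/(1−(-0.581))) = -0.663971
SE(z) = 1/√(n−3) = 1/√20 = 0.223607
90% ⇒ z* = 1.645; margin = 1.645·0.223607 = 0.367834
CI on z-scale: (-1.031805, -0.296137)
Back-transform: tanh(-1.031805) = -0.774631, tanh(-0.296137) = -0.287773

(-0.775, -0.288)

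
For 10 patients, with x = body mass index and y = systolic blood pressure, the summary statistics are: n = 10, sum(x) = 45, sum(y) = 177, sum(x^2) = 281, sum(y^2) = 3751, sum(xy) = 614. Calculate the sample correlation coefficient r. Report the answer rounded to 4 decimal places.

-0.8285

S_xy = nΣxy − ΣxΣy = 10·614 − 45·177 = 6140 − 7965 = -1825
S_xx = nΣx² − (Σx)² = 10·281 − 45² = 2810 − 2025 = 785
S_yy = nΣy² − (Σy)² = 10·3751 − 177² = 37510 − 31329 = 6181
r = S_xy / √(S_xx·S_yy) = -1825 / √(785·6181) = -1825 / √4852085 = -1825 / 2202.7449 = -0.8285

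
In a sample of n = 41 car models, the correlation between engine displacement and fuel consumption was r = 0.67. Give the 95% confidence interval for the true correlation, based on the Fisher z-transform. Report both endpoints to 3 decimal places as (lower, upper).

(0.456, 0.811)

z_r = atanh(0.67) = 0.810743;  SE = 1/√(n−3) = 1/√38 = 0.162221
z-limits: 0.810743 ± 1.960·0.162221 = 0.810743 ± 0.317953 = [0.492790, 1.128696]
ρ-limits: (tanh 0.492790, tanh 1.128696) = (0.456, 0.811)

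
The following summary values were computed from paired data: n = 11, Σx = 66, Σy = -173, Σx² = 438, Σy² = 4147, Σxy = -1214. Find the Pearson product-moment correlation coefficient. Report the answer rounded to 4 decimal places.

-0.7191

Numerator: nΣxy − (Σx)(Σy) = 11·(-1214) − (66)(-173) = -1936
Denominator: √[(nΣx²−(Σx)²)(nΣy²−(Σy)²)]
  nΣx²−(Σx)² = 11·438 − 4356 = 462;  nΣy²−(Σy)² = 11·4147 − 29929 = 15688
  √(462·15688) = √7247856 = 2692.1842
r = -1936 / 2692.1842 = -0.7191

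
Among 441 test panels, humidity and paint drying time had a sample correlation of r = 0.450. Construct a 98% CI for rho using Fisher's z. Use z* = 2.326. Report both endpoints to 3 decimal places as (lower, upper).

(0.357, 0.534)

z_r = atanh(0.450) = 0.484700;  SE = 1/√(n−3) = 1/√438 = 0.047782
z-limits: 0.484700 ± 2.326·0.047782 = 0.484700 ± 0.111141 = [0.373559, 0.595841]
ρ-limits: (tanh 0.373559, tanh 0.595841) = (0.357, 0.534)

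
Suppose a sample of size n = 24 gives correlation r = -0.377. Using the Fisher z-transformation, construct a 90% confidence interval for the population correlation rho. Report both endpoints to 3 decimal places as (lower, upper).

(-0.638, -0.038)

Fisher z: z_r = atanh(r) = ½·ln((1+(-0.377))/(1−(-0.377))) = -0.396558
SE(z) = 1/√(n−3) = 1/√21 = 0.218218
90% ⇒ z* = 1.645; margin = 1.645·0.218218 = 0.358969
CI on z-scale: (-0.755527, -0.037589)
Back-transform: tanh(-0.755527) = -0.638435, tanh(-0.037589) = -0.037571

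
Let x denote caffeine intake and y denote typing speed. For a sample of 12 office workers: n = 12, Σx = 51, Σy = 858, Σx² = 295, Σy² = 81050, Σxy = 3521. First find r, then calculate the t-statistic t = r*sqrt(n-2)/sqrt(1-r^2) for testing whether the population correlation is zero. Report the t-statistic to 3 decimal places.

-0.321

S_xy = nΣxy − ΣxΣy = 12·3521 − 51·858 = 42252 − 43758 = -1506
S_xx = nΣx² − (Σx)² = 12·295 − 51² = 3540 − 2601 = 939
S_yy = nΣy² − (Σy)² = 12·81050 − 858² = 972600 − 736164 = 236436
r = S_xy / √(S_xx·S_yy) = -1506 / √(939·236436) = -1506 / √222013404 = -1506 / 14900.1142 = -0.1011
t = r·√(n−2)/√(1−r²) = -0.1011·√10 / √(1−0.010221) = -0.319706 / 0.994876 = -0.321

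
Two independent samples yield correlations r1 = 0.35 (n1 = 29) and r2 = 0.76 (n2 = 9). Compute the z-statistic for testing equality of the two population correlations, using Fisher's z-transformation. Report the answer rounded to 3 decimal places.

Fisher z-transforms: z1 = atanh(0.35) = 0.365444, z2 = atanh(0.76) = 0.996215; difference d = -0.630771
Var(d) = 1/26 + 1/6 = 0.0384615 + 0.1666667 = 0.2051282
z = d/√Var(d) = -0.630771 / √0.2051282 = -0.630771 / 0.452911 = -1.393

-1.393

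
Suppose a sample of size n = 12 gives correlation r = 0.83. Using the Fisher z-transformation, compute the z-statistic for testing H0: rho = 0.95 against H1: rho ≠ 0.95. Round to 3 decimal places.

Fisher z: atanh(0.83) = 1.188136, atanh(0.95) = 1.831781
z = (z_r − z_0)·√(n−3) = (1.188136 − 1.831781)·√9 = -0.643645 · 3.000000 = -1.931

-1.931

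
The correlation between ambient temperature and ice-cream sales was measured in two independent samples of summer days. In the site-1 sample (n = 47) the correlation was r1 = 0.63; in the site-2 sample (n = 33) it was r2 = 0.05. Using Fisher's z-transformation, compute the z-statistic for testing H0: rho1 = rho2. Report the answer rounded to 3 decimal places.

z1 = atanh(0.63) = 0.741416,  z2 = atanh(0.05) = 0.050042
SE = √(1/(n1−3) + 1/(n2−3)) = √(1/44 + 1/30) = √(0.0227273 + 0.0333333) = √0.0560606 = 0.236771
z = (z1 − z2)/SE = (0.741416 − 0.050042) / 0.236771 = 0.691374 / 0.236771 = 2.920

2.920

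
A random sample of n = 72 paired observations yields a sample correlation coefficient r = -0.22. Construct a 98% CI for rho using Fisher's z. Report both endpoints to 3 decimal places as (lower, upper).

Fisher z: z_r = atanh(r) = ½·ln((1+(-0.22))/(1−(-0.22))) = -0.223656
SE(z) = 1/√(n−3) = 1/√69 = 0.120386
98% ⇒ z* = 2.326; margin = 2.326·0.120386 = 0.280018
CI on z-scale: (-0.503674, 0.056362)
Back-transform: tanh(-0.503674) = -0.465002, tanh(0.056362) = 0.056302

(-0.465, 0.056)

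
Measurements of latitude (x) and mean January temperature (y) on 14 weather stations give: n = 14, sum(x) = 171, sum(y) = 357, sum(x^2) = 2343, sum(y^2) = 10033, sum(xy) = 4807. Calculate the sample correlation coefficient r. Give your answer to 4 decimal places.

Numerator: nΣxy − (Σx)(Σy) = 14·4807 − (171)(357) = 6251
Denominator: √[(nΣx²−(Σx)²)(nΣy²−(Σy)²)]
  nΣx²−(Σx)² = 14·2343 − 29241 = 3561;  nΣy²−(Σy)² = 14·10033 − 127449 = 13013
  √(3561·13013) = √46339293 = 6807.2970
r = 6251 / 6807.2970 = 0.9183

0.9183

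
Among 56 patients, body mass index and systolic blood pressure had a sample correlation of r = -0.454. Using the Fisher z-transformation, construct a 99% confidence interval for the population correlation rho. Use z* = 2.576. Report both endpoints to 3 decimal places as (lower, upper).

Fisher z: z_r = atanh(r) = ½·ln((1+(-0.454))/(1−(-0.454))) = -0.489727
SE(z) = 1/√(n−3) = 1/√53 = 0.137361
99% ⇒ z* = 2.576; margin = 2.576·0.137361 = 0.353842
CI on z-scale: (-0.843569, -0.135885)
Back-transform: tanh(-0.843569) = -0.687695, tanh(-0.135885) = -0.135055

(-0.688, -0.135)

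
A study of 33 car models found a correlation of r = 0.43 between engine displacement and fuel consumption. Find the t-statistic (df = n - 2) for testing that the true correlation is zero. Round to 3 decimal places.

1 − r² = 1 − 0.1849 = 0.8151;  √(1−r²) = 0.902829
√(n−2) = √31 = 5.567764
t = r·√(n−2)/√(1−r²) = 0.43 · 5.567764 / 0.902829 = 2.652

2.652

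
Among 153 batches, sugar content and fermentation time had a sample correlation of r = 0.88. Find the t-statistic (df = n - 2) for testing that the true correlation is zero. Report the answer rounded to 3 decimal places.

1 − r² = 1 − 0.7744 = 0.2256;  √(1−r²) = 0.474974
√(n−2) = √151 = 12.288206
t = r·√(n−2)/√(1−r²) = 0.88 · 12.288206 / 0.474974 = 22.767

22.767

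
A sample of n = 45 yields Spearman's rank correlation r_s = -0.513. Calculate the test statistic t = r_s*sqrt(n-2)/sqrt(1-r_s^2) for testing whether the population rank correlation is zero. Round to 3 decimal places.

t = r_s·√(n−2) / √(1−r_s²) with r_s = -0.513, n = 45
  = -0.513·√43 / √(1 − 0.263169)
  = -0.513·6.557439 / 0.858389
  = -3.363966 / 0.858389 = -3.919

-3.919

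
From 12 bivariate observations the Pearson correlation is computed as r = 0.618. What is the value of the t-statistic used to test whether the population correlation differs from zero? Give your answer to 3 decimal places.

2.486

1 − r² = 1 − 0.381924 = 0.618076;  √(1−r²) = 0.786178
√(n−2) = √10 = 3.162278
t = r·√(n−2)/√(1−r²) = 0.618 · 3.162278 / 0.786178 = 2.486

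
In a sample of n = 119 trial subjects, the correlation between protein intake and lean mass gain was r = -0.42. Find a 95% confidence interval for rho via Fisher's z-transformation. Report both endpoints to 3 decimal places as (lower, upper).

(-0.558, -0.260)

z_r = atanh(-0.42) = -0.447692;  SE = 1/√(n−3) = 1/√116 = 0.092848
z-limits: -0.447692 ± 1.960·0.092848 = -0.447692 ± 0.181982 = [-0.629674, -0.265710]
ρ-limits: (tanh -0.629674, tanh -0.265710) = (-0.558, -0.260)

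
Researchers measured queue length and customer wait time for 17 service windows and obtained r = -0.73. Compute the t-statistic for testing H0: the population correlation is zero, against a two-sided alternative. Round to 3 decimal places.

1 − r² = 1 − 0.5329 = 0.4671;  √(1−r²) = 0.683447
√(n−2) = √15 = 3.872983
t = r·√(n−2)/√(1−r²) = -0.73 · 3.872983 / 0.683447 = -4.137

-4.137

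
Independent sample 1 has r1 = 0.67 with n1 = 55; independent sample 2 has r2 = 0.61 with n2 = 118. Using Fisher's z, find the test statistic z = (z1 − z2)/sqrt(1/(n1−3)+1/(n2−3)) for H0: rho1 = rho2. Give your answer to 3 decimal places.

0.609

Fisher z-transforms: z1 = atanh(0.67) = 0.810743, z2 = atanh(0.61) = 0.708921; difference d = 0.101822
Var(d) = 1/52 + 1/115 = 0.0192308 + 0.0086957 = 0.0279265
z = d/√Var(d) = 0.101822 / √0.0279265 = 0.101822 / 0.167112 = 0.609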